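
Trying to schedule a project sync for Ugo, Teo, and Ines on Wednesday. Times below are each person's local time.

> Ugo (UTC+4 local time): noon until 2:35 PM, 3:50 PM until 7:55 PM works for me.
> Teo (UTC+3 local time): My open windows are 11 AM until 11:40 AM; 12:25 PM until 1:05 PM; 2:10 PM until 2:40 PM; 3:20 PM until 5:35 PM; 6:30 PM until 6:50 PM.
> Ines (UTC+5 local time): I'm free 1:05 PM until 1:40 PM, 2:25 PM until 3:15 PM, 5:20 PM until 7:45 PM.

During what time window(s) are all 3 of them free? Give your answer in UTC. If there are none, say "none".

08:05-08:40, 09:25-10:05, 12:20-14:35

Ugo in UTC: 08:00-10:35, 11:50-15:55 (subtract 4h to convert from UTC+4).
Teo in UTC: 08:00-08:40, 09:25-10:05, 11:10-11:40, 12:20-14:35, 15:30-15:50 (subtract 3h to convert from UTC+3).
Ines in UTC: 08:05-08:40, 09:25-10:15, 12:20-14:45 (subtract 5h to convert from UTC+5).
Ugo ∩ Teo: 08:00-08:40, 09:25-10:05, 12:20-14:35, 15:30-15:50.
Ugo ∩ Teo ∩ Ines: 08:05-08:40, 09:25-10:05, 12:20-14:35.
Those are the intersection windows.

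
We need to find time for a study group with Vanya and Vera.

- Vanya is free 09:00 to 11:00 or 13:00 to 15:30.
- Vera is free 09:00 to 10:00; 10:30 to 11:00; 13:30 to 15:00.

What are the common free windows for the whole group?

09:00-10:00, 10:30-11:00, 13:30-15:00

Vanya ∩ Vera: 09:00-10:00, 10:30-11:00, 13:30-15:00.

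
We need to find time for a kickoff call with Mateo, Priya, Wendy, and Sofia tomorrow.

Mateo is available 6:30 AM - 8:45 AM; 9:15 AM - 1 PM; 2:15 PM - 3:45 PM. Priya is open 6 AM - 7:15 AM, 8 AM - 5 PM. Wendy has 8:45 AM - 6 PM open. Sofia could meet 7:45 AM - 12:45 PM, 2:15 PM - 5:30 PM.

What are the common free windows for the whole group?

Mateo ∩ Priya: 06:30-07:15, 08:00-08:45, 09:15-13:00, 14:15-15:45.
Mateo ∩ Priya ∩ Wendy: 09:15-13:00, 14:15-15:45.
Mateo ∩ Priya ∩ Wendy ∩ Sofia: 09:15-12:45, 14:15-15:45.
So the common availability across everyone is 09:15-12:45, 14:15-15:45.

09:15-12:45, 14:15-15:45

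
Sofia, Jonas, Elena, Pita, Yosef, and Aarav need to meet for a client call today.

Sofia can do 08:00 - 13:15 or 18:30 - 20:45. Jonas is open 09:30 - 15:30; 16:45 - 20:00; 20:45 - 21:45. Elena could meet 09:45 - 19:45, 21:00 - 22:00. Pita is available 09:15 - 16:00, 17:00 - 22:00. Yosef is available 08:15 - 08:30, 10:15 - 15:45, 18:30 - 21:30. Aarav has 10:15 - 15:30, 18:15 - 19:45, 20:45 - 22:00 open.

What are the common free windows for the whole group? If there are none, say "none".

10:15-13:15, 18:30-19:45

Sofia ∩ Jonas: 09:30-13:15, 18:30-20:00.
Sofia ∩ Jonas ∩ Elena: 09:45-13:15, 18:30-19:45.
Sofia ∩ Jonas ∩ Elena ∩ Pita: 09:45-13:15, 18:30-19:45.
Sofia ∩ Jonas ∩ Elena ∩ Pita ∩ Yosef: 10:15-13:15, 18:30-19:45.
Sofia ∩ Jonas ∩ Elena ∩ Pita ∩ Yosef ∩ Aarav: 10:15-13:15, 18:30-19:45.
Those are the intersection windows.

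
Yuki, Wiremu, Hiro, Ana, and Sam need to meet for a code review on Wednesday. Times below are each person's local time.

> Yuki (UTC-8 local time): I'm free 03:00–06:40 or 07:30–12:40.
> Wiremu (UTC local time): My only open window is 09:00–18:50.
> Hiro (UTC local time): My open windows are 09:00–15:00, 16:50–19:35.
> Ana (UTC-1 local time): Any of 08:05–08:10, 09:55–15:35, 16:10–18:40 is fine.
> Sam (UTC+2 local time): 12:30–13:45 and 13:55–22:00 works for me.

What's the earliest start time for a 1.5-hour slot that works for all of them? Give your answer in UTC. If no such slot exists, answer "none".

Yuki in UTC: 11:00-14:40, 15:30-20:40 (add 8h to convert from UTC-8).
Wiremu in UTC: 09:00-18:50.
Hiro in UTC: 09:00-15:00, 16:50-19:35.
Ana in UTC: 09:05-09:10, 10:55-16:35, 17:10-19:40 (add 1h to convert from UTC-1).
Sam in UTC: 10:30-11:45, 11:55-20:00 (subtract 2h to convert from UTC+2).
Yuki ∩ Wiremu: 11:00-14:40, 15:30-18:50.
Yuki ∩ Wiremu ∩ Hiro: 11:00-14:40, 16:50-18:50.
Yuki ∩ Wiremu ∩ Hiro ∩ Ana: 11:00-14:40, 17:10-18:50.
Yuki ∩ Wiremu ∩ Hiro ∩ Ana ∩ Sam: 11:00-11:45, 11:55-14:40, 17:10-18:50.
The first common window of at least 90 minutes is 11:55-14:40, so the earliest start is 11:55.

11:55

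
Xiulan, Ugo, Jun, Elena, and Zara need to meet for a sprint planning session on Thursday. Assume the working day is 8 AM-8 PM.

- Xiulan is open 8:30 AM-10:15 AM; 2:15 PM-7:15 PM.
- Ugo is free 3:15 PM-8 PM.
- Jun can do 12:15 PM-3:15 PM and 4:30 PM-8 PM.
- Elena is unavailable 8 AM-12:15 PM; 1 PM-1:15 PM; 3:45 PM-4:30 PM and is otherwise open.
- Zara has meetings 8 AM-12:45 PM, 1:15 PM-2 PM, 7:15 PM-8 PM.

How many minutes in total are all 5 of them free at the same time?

Xiulan free: 08:30-10:15, 14:15-19:15.
Ugo free: 15:15-20:00.
Jun free: 12:15-15:15, 16:30-20:00.
Elena free: 12:15-13:00, 13:15-15:45, 16:30-20:00 (invert busy blocks within the working day).
Zara free: 12:45-13:15, 14:00-19:15 (invert busy blocks within the working day).
Xiulan ∩ Ugo: 15:15-19:15.
Xiulan ∩ Ugo ∩ Jun: 16:30-19:15.
Xiulan ∩ Ugo ∩ Jun ∩ Elena: 16:30-19:15.
Xiulan ∩ Ugo ∩ Jun ∩ Elena ∩ Zara: 16:30-19:15.
That's a single block of 165 minutes.

165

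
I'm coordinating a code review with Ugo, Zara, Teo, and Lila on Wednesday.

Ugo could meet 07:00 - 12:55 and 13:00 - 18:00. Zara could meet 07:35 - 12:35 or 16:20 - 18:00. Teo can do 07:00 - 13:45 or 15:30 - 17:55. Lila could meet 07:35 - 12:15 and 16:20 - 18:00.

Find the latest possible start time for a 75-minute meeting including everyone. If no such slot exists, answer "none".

Ugo ∩ Zara: 07:35-12:35, 16:20-18:00.
Ugo ∩ Zara ∩ Teo: 07:35-12:35, 16:20-17:55.
Ugo ∩ Zara ∩ Teo ∩ Lila: 07:35-12:15, 16:20-17:55.
The last common window of at least 75 minutes is 16:20-17:55; a 75-minute meeting can start as late as 16:40 and still end by 17:55.

16:40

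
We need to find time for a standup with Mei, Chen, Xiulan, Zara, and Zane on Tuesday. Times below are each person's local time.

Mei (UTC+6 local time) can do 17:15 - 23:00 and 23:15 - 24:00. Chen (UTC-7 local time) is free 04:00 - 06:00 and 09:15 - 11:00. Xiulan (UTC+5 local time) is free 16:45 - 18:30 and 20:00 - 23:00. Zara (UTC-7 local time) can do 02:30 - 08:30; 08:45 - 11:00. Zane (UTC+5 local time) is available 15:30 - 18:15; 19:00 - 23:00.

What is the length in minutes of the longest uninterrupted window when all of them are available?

Mei in UTC: 11:15-17:00, 17:15-18:00 (subtract 6h to convert from UTC+6).
Chen in UTC: 11:00-13:00, 16:15-18:00 (add 7h to convert from UTC-7).
Xiulan in UTC: 11:45-13:30, 15:00-18:00 (subtract 5h to convert from UTC+5).
Zara in UTC: 09:30-15:30, 15:45-18:00 (add 7h to convert from UTC-7).
Zane in UTC: 10:30-13:15, 14:00-18:00 (subtract 5h to convert from UTC+5).
Mei ∩ Chen: 11:15-13:00, 16:15-17:00, 17:15-18:00.
Mei ∩ Chen ∩ Xiulan: 11:45-13:00, 16:15-17:00, 17:15-18:00.
Mei ∩ Chen ∩ Xiulan ∩ Zara: 11:45-13:00, 16:15-17:00, 17:15-18:00.
Mei ∩ Chen ∩ Xiulan ∩ Zara ∩ Zane: 11:45-13:00, 16:15-17:00, 17:15-18:00.
The longest is 11:45-13:00 at 75 minutes.

75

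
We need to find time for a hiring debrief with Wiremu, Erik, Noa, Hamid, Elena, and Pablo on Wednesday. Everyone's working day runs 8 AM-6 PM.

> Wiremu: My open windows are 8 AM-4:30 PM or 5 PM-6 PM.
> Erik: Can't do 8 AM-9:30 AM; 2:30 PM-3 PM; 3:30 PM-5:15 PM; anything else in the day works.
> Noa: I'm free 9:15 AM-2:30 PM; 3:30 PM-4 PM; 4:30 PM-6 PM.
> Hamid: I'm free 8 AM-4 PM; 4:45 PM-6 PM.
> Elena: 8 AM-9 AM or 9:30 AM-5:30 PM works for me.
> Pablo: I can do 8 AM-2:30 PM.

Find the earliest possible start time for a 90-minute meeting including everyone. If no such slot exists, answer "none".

Wiremu free: 08:00-16:30, 17:00-18:00.
Erik free: 09:30-14:30, 15:00-15:30, 17:15-18:00 (invert busy blocks within the working day).
Noa free: 09:15-14:30, 15:30-16:00, 16:30-18:00.
Hamid free: 08:00-16:00, 16:45-18:00.
Elena free: 08:00-09:00, 09:30-17:30.
Pablo free: 08:00-14:30.
Wiremu ∩ Erik: 09:30-14:30, 15:00-15:30, 17:15-18:00.
Wiremu ∩ Erik ∩ Noa: 09:30-14:30, 17:15-18:00.
Wiremu ∩ Erik ∩ Noa ∩ Hamid: 09:30-14:30, 17:15-18:00.
Wiremu ∩ Erik ∩ Noa ∩ Hamid ∩ Elena: 09:30-14:30, 17:15-17:30.
Wiremu ∩ Erik ∩ Noa ∩ Hamid ∩ Elena ∩ Pablo: 09:30-14:30.
Those are the intersection windows.
The first common window of at least 90 minutes is 09:30-14:30, so the earliest start is 09:30.

09:30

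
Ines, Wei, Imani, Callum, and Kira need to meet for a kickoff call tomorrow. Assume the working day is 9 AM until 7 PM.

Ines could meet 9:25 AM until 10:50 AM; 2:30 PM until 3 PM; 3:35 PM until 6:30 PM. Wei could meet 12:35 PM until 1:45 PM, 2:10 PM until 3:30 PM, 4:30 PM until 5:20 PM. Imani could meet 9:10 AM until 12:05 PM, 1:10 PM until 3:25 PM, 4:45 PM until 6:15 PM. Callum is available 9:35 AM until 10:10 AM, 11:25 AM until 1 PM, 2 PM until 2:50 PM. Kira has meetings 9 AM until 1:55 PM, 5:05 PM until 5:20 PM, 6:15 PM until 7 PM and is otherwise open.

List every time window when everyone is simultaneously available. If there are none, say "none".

14:30-14:50

Ines free: 09:25-10:50, 14:30-15:00, 15:35-18:30.
Wei free: 12:35-13:45, 14:10-15:30, 16:30-17:20.
Imani free: 09:10-12:05, 13:10-15:25, 16:45-18:15.
Callum free: 09:35-10:10, 11:25-13:00, 14:00-14:50.
Kira free: 13:55-17:05, 17:20-18:15 (invert busy blocks within the working day).
Ines ∩ Wei: 14:30-15:00, 16:30-17:20.
Ines ∩ Wei ∩ Imani: 14:30-15:00, 16:45-17:20.
Ines ∩ Wei ∩ Imani ∩ Callum: 14:30-14:50.
Ines ∩ Wei ∩ Imani ∩ Callum ∩ Kira: 14:30-14:50.
Those are the intersection windows.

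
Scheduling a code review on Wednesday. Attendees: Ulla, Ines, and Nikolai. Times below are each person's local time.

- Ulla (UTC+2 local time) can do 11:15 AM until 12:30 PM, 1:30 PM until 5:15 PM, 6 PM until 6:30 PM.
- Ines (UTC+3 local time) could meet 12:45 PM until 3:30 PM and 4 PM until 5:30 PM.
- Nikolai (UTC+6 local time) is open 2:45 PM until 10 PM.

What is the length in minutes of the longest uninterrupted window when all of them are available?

90

Ulla in UTC: 09:15-10:30, 11:30-15:15, 16:00-16:30 (subtract 2h to convert from UTC+2).
Ines in UTC: 09:45-12:30, 13:00-14:30 (subtract 3h to convert from UTC+3).
Nikolai in UTC: 08:45-16:00 (subtract 6h to convert from UTC+6).
Ulla ∩ Ines: 09:45-10:30, 11:30-12:30, 13:00-14:30.
Ulla ∩ Ines ∩ Nikolai: 09:45-10:30, 11:30-12:30, 13:00-14:30.
Those are the intersection windows.
The longest is 13:00-14:30 at 90 minutes.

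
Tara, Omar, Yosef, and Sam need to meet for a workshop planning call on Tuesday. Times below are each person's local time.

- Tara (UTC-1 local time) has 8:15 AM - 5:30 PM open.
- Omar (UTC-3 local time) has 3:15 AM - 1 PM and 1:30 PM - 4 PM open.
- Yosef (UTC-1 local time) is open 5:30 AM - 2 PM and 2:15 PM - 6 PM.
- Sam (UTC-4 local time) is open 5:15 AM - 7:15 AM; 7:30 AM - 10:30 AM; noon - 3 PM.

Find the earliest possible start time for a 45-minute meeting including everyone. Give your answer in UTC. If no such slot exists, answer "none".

09:15

Tara in UTC: 09:15-18:30 (add 1h to convert from UTC-1).
Omar in UTC: 06:15-16:00, 16:30-19:00 (add 3h to convert from UTC-3).
Yosef in UTC: 06:30-15:00, 15:15-19:00 (add 1h to convert from UTC-1).
Sam in UTC: 09:15-11:15, 11:30-14:30, 16:00-19:00 (add 4h to convert from UTC-4).
Tara ∩ Omar: 09:15-16:00, 16:30-18:30.
Tara ∩ Omar ∩ Yosef: 09:15-15:00, 15:15-16:00, 16:30-18:30.
Tara ∩ Omar ∩ Yosef ∩ Sam: 09:15-11:15, 11:30-14:30, 16:30-18:30.
Those are the intersection windows.
The first common window of at least 45 minutes is 09:15-11:15, so the earliest start is 09:15.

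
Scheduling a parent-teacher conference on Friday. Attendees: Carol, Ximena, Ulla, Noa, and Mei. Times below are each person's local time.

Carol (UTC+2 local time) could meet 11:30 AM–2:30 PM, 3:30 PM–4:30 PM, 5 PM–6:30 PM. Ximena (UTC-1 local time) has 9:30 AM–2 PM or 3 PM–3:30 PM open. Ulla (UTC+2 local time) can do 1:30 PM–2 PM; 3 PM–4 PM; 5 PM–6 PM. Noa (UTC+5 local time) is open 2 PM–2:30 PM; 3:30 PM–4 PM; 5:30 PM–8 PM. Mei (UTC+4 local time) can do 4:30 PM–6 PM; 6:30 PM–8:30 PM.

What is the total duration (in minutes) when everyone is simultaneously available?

Carol in UTC: 09:30-12:30, 13:30-14:30, 15:00-16:30 (subtract 2h to convert from UTC+2).
Ximena in UTC: 10:30-15:00, 16:00-16:30 (add 1h to convert from UTC-1).
Ulla in UTC: 11:30-12:00, 13:00-14:00, 15:00-16:00 (subtract 2h to convert from UTC+2).
Noa in UTC: 09:00-09:30, 10:30-11:00, 12:30-15:00 (subtract 5h to convert from UTC+5).
Mei in UTC: 12:30-14:00, 14:30-16:30 (subtract 4h to convert from UTC+4).
Carol ∩ Ximena: 10:30-12:30, 13:30-14:30, 16:00-16:30.
Carol ∩ Ximena ∩ Ulla: 11:30-12:00, 13:30-14:00.
Carol ∩ Ximena ∩ Ulla ∩ Noa: 13:30-14:00.
Carol ∩ Ximena ∩ Ulla ∩ Noa ∩ Mei: 13:30-14:00.
Those are the intersection windows.
That's a single block of 30 minutes.

30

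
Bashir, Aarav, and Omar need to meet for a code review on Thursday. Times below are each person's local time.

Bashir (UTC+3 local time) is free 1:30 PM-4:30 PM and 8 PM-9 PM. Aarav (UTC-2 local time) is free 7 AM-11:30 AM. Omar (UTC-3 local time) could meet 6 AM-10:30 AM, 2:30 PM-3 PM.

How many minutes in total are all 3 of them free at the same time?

Bashir in UTC: 10:30-13:30, 17:00-18:00 (subtract 3h to convert from UTC+3).
Aarav in UTC: 09:00-13:30 (add 2h to convert from UTC-2).
Omar in UTC: 09:00-13:30, 17:30-18:00 (add 3h to convert from UTC-3).
Bashir ∩ Aarav: 10:30-13:30.
Bashir ∩ Aarav ∩ Omar: 10:30-13:30.
That's a single block of 180 minutes.

180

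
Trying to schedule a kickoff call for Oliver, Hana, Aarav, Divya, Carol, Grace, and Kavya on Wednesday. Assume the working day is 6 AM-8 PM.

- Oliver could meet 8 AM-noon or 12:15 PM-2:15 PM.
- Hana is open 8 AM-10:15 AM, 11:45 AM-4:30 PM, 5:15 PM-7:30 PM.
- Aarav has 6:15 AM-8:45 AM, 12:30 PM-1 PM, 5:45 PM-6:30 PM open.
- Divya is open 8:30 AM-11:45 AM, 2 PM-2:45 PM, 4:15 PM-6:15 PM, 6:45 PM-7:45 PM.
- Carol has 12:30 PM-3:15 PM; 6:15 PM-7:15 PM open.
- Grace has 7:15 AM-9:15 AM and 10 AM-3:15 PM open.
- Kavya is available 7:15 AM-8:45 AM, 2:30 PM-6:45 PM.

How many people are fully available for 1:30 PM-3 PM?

3

Hana, Carol, and Grace can make the full 13:30-15:00 slot — that's 3.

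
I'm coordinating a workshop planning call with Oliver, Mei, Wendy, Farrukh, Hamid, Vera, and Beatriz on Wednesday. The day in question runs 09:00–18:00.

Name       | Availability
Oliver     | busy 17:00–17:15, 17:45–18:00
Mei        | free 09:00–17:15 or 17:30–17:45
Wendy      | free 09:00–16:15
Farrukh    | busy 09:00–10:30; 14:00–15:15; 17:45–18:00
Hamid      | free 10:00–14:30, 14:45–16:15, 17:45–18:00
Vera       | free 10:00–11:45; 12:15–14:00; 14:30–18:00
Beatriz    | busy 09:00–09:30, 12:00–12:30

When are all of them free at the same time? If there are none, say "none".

Oliver free: 09:00-17:00, 17:15-17:45 (invert busy blocks within the working day).
Mei free: 09:00-17:15, 17:30-17:45.
Wendy free: 09:00-16:15.
Farrukh free: 10:30-14:00, 15:15-17:45 (invert busy blocks within the working day).
Hamid free: 10:00-14:30, 14:45-16:15, 17:45-18:00.
Vera free: 10:00-11:45, 12:15-14:00, 14:30-18:00.
Beatriz free: 09:30-12:00, 12:30-18:00 (invert busy blocks within the working day).
Oliver ∩ Mei: 09:00-17:00, 17:30-17:45.
Oliver ∩ Mei ∩ Wendy: 09:00-16:15.
Oliver ∩ Mei ∩ Wendy ∩ Farrukh: 10:30-14:00, 15:15-16:15.
Oliver ∩ Mei ∩ Wendy ∩ Farrukh ∩ Hamid: 10:30-14:00, 15:15-16:15.
Oliver ∩ Mei ∩ Wendy ∩ Farrukh ∩ Hamid ∩ Vera: 10:30-11:45, 12:15-14:00, 15:15-16:15.
Oliver ∩ Mei ∩ Wendy ∩ Farrukh ∩ Hamid ∩ Vera ∩ Beatriz: 10:30-11:45, 12:30-14:00, 15:15-16:15.
Those are the intersection windows.

10:30-11:45, 12:30-14:00, 15:15-16:15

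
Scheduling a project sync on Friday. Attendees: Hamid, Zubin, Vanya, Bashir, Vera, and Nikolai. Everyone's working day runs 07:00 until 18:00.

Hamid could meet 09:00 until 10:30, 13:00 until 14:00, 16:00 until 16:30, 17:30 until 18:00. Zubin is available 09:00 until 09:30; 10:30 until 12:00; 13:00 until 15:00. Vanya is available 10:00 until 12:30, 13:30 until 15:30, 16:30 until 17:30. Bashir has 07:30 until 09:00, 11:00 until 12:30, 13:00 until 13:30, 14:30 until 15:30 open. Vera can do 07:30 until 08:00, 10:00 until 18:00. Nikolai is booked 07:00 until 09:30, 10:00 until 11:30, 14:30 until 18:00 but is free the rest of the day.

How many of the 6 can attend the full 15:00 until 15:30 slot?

3

Hamid free: 09:00-10:30, 13:00-14:00, 16:00-16:30, 17:30-18:00.
Zubin free: 09:00-09:30, 10:30-12:00, 13:00-15:00.
Vanya free: 10:00-12:30, 13:30-15:30, 16:30-17:30.
Bashir free: 07:30-09:00, 11:00-12:30, 13:00-13:30, 14:30-15:30.
Vera free: 07:30-08:00, 10:00-18:00.
Nikolai free: 09:30-10:00, 11:30-14:30 (invert busy blocks within the working day).
Vanya, Bashir, and Vera can make the full 15:00-15:30 slot — that's 3.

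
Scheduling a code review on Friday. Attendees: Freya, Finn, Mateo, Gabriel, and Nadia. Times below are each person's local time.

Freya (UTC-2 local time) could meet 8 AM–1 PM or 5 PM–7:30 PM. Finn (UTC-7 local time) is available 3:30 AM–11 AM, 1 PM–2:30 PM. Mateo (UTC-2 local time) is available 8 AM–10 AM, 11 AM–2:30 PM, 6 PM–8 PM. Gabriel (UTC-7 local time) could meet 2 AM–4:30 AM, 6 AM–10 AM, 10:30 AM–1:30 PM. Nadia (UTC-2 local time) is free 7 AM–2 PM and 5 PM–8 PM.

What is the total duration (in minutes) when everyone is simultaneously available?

Freya in UTC: 10:00-15:00, 19:00-21:30 (add 2h to convert from UTC-2).
Finn in UTC: 10:30-18:00, 20:00-21:30 (add 7h to convert from UTC-7).
Mateo in UTC: 10:00-12:00, 13:00-16:30, 20:00-22:00 (add 2h to convert from UTC-2).
Gabriel in UTC: 09:00-11:30, 13:00-17:00, 17:30-20:30 (add 7h to convert from UTC-7).
Nadia in UTC: 09:00-16:00, 19:00-22:00 (add 2h to convert from UTC-2).
Freya ∩ Finn: 10:30-15:00, 20:00-21:30.
Freya ∩ Finn ∩ Mateo: 10:30-12:00, 13:00-15:00, 20:00-21:30.
Freya ∩ Finn ∩ Mateo ∩ Gabriel: 10:30-11:30, 13:00-15:00, 20:00-20:30.
Freya ∩ Finn ∩ Mateo ∩ Gabriel ∩ Nadia: 10:30-11:30, 13:00-15:00, 20:00-20:30.
Summing the common windows: 60 + 120 + 30 = 210 minutes.

210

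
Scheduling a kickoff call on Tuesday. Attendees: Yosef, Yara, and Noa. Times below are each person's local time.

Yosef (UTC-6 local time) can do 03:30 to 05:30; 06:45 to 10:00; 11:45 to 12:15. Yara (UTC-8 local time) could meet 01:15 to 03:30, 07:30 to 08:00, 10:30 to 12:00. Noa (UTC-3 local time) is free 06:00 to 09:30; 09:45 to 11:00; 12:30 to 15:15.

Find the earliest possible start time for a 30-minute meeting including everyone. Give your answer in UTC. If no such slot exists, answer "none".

Yosef in UTC: 09:30-11:30, 12:45-16:00, 17:45-18:15 (add 6h to convert from UTC-6).
Yara in UTC: 09:15-11:30, 15:30-16:00, 18:30-20:00 (add 8h to convert from UTC-8).
Noa in UTC: 09:00-12:30, 12:45-14:00, 15:30-18:15 (add 3h to convert from UTC-3).
Yosef ∩ Yara: 09:30-11:30, 15:30-16:00.
Yosef ∩ Yara ∩ Noa: 09:30-11:30, 15:30-16:00.
The first common window of at least 30 minutes is 09:30-11:30, so the earliest start is 09:30.

09:30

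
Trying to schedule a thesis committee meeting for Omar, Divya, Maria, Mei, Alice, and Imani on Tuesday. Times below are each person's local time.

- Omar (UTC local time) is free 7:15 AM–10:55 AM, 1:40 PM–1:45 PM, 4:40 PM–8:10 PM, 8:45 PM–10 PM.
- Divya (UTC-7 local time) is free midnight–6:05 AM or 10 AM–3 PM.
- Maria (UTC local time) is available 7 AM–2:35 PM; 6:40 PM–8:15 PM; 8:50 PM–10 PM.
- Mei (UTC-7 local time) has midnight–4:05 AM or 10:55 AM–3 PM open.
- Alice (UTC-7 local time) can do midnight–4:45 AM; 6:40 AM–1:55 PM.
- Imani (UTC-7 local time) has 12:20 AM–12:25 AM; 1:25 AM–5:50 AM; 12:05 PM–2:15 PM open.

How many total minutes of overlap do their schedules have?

225

Omar in UTC: 07:15-10:55, 13:40-13:45, 16:40-20:10, 20:45-22:00.
Divya in UTC: 07:00-13:05, 17:00-22:00 (add 7h to convert from UTC-7).
Maria in UTC: 07:00-14:35, 18:40-20:15, 20:50-22:00.
Mei in UTC: 07:00-11:05, 17:55-22:00 (add 7h to convert from UTC-7).
Alice in UTC: 07:00-11:45, 13:40-20:55 (add 7h to convert from UTC-7).
Imani in UTC: 07:20-07:25, 08:25-12:50, 19:05-21:15 (add 7h to convert from UTC-7).
Omar ∩ Divya: 07:15-10:55, 17:00-20:10, 20:45-22:00.
Omar ∩ Divya ∩ Maria: 07:15-10:55, 18:40-20:10, 20:50-22:00.
Omar ∩ Divya ∩ Maria ∩ Mei: 07:15-10:55, 18:40-20:10, 20:50-22:00.
Omar ∩ Divya ∩ Maria ∩ Mei ∩ Alice: 07:15-10:55, 18:40-20:10, 20:50-20:55.
Omar ∩ Divya ∩ Maria ∩ Mei ∩ Alice ∩ Imani: 07:20-07:25, 08:25-10:55, 19:05-20:10, 20:50-20:55.
Those are the intersection windows.
Summing the common windows: 5 + 150 + 65 + 5 = 225 minutes.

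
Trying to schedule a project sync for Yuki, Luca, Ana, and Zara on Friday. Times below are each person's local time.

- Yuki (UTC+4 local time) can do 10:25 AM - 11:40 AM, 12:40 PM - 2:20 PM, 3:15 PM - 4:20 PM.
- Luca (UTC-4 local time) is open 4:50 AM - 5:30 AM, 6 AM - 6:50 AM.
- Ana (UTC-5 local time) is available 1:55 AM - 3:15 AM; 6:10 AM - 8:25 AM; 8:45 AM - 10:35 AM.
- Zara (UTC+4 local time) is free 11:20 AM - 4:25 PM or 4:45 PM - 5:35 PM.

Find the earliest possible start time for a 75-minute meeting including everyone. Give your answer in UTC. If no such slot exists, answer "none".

none

Yuki in UTC: 06:25-07:40, 08:40-10:20, 11:15-12:20 (subtract 4h to convert from UTC+4).
Luca in UTC: 08:50-09:30, 10:00-10:50 (add 4h to convert from UTC-4).
Ana in UTC: 06:55-08:15, 11:10-13:25, 13:45-15:35 (add 5h to convert from UTC-5).
Zara in UTC: 07:20-12:25, 12:45-13:35 (subtract 4h to convert from UTC+4).
Yuki ∩ Luca: 08:50-09:30, 10:00-10:20.
Yuki ∩ Luca ∩ Ana: ∅.
Yuki ∩ Luca ∩ Ana ∩ Zara: ∅.
There is no time when everyone is free.
No common window is at least 75 minutes long.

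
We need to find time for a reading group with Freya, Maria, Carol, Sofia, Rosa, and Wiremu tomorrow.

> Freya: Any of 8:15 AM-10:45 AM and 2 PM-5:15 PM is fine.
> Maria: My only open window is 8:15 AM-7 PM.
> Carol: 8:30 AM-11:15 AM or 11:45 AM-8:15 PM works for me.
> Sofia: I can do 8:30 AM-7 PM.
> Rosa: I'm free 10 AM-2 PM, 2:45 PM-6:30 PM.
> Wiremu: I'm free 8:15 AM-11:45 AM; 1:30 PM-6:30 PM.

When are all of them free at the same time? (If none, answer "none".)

Freya ∩ Maria: 08:15-10:45, 14:00-17:15.
Freya ∩ Maria ∩ Carol: 08:30-10:45, 14:00-17:15.
Freya ∩ Maria ∩ Carol ∩ Sofia: 08:30-10:45, 14:00-17:15.
Freya ∩ Maria ∩ Carol ∩ Sofia ∩ Rosa: 10:00-10:45, 14:45-17:15.
Freya ∩ Maria ∩ Carol ∩ Sofia ∩ Rosa ∩ Wiremu: 10:00-10:45, 14:45-17:15.

10:00-10:45, 14:45-17:15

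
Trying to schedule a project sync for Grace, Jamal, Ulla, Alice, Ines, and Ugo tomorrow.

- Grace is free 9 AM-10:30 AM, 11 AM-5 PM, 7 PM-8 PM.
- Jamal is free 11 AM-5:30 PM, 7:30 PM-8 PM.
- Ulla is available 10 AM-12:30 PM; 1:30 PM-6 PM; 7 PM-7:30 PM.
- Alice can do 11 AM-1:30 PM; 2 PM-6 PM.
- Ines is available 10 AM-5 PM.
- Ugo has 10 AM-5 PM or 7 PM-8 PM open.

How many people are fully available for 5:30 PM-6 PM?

2

Ulla and Alice can make the full 17:30-18:00 slot — that's 2.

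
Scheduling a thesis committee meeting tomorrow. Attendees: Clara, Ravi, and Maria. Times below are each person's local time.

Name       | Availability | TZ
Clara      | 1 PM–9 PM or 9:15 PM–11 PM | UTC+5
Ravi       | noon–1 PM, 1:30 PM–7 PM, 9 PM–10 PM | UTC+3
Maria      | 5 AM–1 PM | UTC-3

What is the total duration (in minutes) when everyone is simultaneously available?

Clara in UTC: 08:00-16:00, 16:15-18:00 (subtract 5h to convert from UTC+5).
Ravi in UTC: 09:00-10:00, 10:30-16:00, 18:00-19:00 (subtract 3h to convert from UTC+3).
Maria in UTC: 08:00-16:00 (add 3h to convert from UTC-3).
Clara ∩ Ravi: 09:00-10:00, 10:30-16:00.
Clara ∩ Ravi ∩ Maria: 09:00-10:00, 10:30-16:00.
Summing the common windows: 60 + 330 = 390 minutes.

390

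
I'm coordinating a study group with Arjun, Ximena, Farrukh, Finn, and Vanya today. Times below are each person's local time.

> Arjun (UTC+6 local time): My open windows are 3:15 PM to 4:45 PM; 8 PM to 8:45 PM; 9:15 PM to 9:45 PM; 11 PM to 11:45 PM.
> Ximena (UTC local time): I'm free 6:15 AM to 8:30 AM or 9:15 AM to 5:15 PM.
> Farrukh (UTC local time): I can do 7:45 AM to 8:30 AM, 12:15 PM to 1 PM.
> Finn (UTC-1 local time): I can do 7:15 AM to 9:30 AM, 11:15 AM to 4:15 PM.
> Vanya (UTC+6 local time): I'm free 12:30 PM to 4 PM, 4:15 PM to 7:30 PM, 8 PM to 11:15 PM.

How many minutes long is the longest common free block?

0

Arjun in UTC: 09:15-10:45, 14:00-14:45, 15:15-15:45, 17:00-17:45 (subtract 6h to convert from UTC+6).
Ximena in UTC: 06:15-08:30, 09:15-17:15.
Farrukh in UTC: 07:45-08:30, 12:15-13:00.
Finn in UTC: 08:15-10:30, 12:15-17:15 (add 1h to convert from UTC-1).
Vanya in UTC: 06:30-10:00, 10:15-13:30, 14:00-17:15 (subtract 6h to convert from UTC+6).
Arjun ∩ Ximena: 09:15-10:45, 14:00-14:45, 15:15-15:45, 17:00-17:15.
Arjun ∩ Ximena ∩ Farrukh: ∅.
Arjun ∩ Ximena ∩ Farrukh ∩ Finn: ∅.
Arjun ∩ Ximena ∩ Farrukh ∩ Finn ∩ Vanya: ∅.
There is no time when everyone is free.
No common window exists, so the longest block is 0 minutes.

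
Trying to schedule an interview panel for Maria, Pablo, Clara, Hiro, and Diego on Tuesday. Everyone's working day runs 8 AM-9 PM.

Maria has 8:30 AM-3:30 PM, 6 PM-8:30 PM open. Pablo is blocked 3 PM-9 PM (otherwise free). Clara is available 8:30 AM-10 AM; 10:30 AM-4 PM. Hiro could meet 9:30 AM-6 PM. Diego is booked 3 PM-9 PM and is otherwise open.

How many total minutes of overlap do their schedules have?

300

Maria free: 08:30-15:30, 18:00-20:30.
Pablo free: 08:00-15:00 (invert busy blocks within the working day).
Clara free: 08:30-10:00, 10:30-16:00.
Hiro free: 09:30-18:00.
Diego free: 08:00-15:00 (invert busy blocks within the working day).
Maria ∩ Pablo: 08:30-15:00.
Maria ∩ Pablo ∩ Clara: 08:30-10:00, 10:30-15:00.
Maria ∩ Pablo ∩ Clara ∩ Hiro: 09:30-10:00, 10:30-15:00.
Maria ∩ Pablo ∩ Clara ∩ Hiro ∩ Diego: 09:30-10:00, 10:30-15:00.
Summing the common windows: 30 + 270 = 300 minutes.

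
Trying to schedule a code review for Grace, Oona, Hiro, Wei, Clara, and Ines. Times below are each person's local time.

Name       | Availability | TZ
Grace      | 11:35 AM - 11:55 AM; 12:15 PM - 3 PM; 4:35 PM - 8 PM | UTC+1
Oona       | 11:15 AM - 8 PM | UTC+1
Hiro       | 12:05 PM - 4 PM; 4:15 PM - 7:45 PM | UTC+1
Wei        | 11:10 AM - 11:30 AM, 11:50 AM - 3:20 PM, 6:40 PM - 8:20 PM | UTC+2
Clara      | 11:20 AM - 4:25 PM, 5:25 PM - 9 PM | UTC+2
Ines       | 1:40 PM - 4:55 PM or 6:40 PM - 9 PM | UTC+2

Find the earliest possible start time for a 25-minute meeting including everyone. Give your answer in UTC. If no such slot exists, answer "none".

11:40

Grace in UTC: 10:35-10:55, 11:15-14:00, 15:35-19:00 (subtract 1h to convert from UTC+1).
Oona in UTC: 10:15-19:00 (subtract 1h to convert from UTC+1).
Hiro in UTC: 11:05-15:00, 15:15-18:45 (subtract 1h to convert from UTC+1).
Wei in UTC: 09:10-09:30, 09:50-13:20, 16:40-18:20 (subtract 2h to convert from UTC+2).
Clara in UTC: 09:20-14:25, 15:25-19:00 (subtract 2h to convert from UTC+2).
Ines in UTC: 11:40-14:55, 16:40-19:00 (subtract 2h to convert from UTC+2).
Grace ∩ Oona: 10:35-10:55, 11:15-14:00, 15:35-19:00.
Grace ∩ Oona ∩ Hiro: 11:15-14:00, 15:35-18:45.
Grace ∩ Oona ∩ Hiro ∩ Wei: 11:15-13:20, 16:40-18:20.
Grace ∩ Oona ∩ Hiro ∩ Wei ∩ Clara: 11:15-13:20, 16:40-18:20.
Grace ∩ Oona ∩ Hiro ∩ Wei ∩ Clara ∩ Ines: 11:40-13:20, 16:40-18:20.
Those are the intersection windows.
The first common window of at least 25 minutes is 11:40-13:20, so the earliest start is 11:40.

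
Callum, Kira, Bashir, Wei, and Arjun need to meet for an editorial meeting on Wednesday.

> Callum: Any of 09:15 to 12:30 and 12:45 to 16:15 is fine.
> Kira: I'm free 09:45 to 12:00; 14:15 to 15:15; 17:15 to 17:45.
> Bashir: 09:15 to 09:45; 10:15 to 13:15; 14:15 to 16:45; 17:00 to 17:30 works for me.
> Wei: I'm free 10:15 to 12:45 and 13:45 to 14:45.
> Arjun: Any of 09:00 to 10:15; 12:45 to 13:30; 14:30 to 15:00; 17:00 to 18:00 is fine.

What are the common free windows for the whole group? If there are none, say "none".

14:30-14:45

Callum ∩ Kira: 09:45-12:00, 14:15-15:15.
Callum ∩ Kira ∩ Bashir: 10:15-12:00, 14:15-15:15.
Callum ∩ Kira ∩ Bashir ∩ Wei: 10:15-12:00, 14:15-14:45.
Callum ∩ Kira ∩ Bashir ∩ Wei ∩ Arjun: 14:30-14:45.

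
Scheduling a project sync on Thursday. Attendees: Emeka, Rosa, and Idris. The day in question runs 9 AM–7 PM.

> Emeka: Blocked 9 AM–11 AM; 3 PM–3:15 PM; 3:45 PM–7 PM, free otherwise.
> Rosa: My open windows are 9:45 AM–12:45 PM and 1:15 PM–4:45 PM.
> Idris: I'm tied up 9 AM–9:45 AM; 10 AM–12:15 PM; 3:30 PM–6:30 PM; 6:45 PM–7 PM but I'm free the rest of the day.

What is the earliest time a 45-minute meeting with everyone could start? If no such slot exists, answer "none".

13:15

Emeka free: 11:00-15:00, 15:15-15:45 (invert busy blocks within the working day).
Rosa free: 09:45-12:45, 13:15-16:45.
Idris free: 09:45-10:00, 12:15-15:30, 18:30-18:45 (invert busy blocks within the working day).
Emeka ∩ Rosa: 11:00-12:45, 13:15-15:00, 15:15-15:45.
Emeka ∩ Rosa ∩ Idris: 12:15-12:45, 13:15-15:00, 15:15-15:30.
The first common window of at least 45 minutes is 13:15-15:00, so the earliest start is 13:15.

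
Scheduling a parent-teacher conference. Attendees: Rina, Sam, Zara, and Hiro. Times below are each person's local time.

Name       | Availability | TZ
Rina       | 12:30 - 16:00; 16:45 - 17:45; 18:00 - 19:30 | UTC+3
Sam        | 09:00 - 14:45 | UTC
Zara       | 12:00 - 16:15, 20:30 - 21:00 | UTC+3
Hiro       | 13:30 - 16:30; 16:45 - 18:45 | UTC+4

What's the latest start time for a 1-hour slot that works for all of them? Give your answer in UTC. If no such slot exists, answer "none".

Rina in UTC: 09:30-13:00, 13:45-14:45, 15:00-16:30 (subtract 3h to convert from UTC+3).
Sam in UTC: 09:00-14:45.
Zara in UTC: 09:00-13:15, 17:30-18:00 (subtract 3h to convert from UTC+3).
Hiro in UTC: 09:30-12:30, 12:45-14:45 (subtract 4h to convert from UTC+4).
Rina ∩ Sam: 09:30-13:00, 13:45-14:45.
Rina ∩ Sam ∩ Zara: 09:30-13:00.
Rina ∩ Sam ∩ Zara ∩ Hiro: 09:30-12:30, 12:45-13:00.
Those are the intersection windows.
The last common window of at least 60 minutes is 09:30-12:30; a 60-minute meeting can start as late as 11:30 and still end by 12:30.

11:30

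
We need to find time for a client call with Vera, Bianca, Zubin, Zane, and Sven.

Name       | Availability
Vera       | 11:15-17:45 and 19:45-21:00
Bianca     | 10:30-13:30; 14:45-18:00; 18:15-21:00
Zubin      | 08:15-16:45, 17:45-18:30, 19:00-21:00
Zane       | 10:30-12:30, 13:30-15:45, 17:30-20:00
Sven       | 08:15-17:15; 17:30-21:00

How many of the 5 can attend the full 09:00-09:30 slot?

2

Zubin and Sven can make the full 09:00-09:30 slot — that's 2.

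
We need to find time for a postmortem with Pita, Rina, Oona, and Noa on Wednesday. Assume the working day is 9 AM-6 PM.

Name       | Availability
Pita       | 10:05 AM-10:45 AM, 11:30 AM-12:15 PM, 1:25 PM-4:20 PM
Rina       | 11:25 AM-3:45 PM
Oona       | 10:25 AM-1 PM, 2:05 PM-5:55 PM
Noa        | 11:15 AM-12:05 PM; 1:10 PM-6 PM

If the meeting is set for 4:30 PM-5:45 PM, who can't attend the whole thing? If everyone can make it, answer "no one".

Pita, Rina

Pita: not fully free for 16:30-17:45. Rina: not fully free for 16:30-17:45. Oona: free for 16:30-17:45. Noa: free for 16:30-17:45.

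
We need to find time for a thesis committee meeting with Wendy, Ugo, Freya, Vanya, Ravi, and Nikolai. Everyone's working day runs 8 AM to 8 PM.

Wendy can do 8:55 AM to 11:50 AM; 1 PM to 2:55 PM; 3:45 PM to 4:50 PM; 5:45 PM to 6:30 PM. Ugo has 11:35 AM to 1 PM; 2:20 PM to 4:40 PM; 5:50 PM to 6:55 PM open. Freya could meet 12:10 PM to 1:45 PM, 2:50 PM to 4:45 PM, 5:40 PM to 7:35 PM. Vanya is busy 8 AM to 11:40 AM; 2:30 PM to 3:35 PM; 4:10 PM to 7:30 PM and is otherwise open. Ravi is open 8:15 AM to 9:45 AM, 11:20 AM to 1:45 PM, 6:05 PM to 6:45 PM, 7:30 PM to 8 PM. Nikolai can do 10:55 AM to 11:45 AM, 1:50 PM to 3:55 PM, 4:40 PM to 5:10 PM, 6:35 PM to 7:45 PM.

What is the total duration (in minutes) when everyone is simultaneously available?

0

Wendy free: 08:55-11:50, 13:00-14:55, 15:45-16:50, 17:45-18:30.
Ugo free: 11:35-13:00, 14:20-16:40, 17:50-18:55.
Freya free: 12:10-13:45, 14:50-16:45, 17:40-19:35.
Vanya free: 11:40-14:30, 15:35-16:10, 19:30-20:00 (invert busy blocks within the working day).
Ravi free: 08:15-09:45, 11:20-13:45, 18:05-18:45, 19:30-20:00.
Nikolai free: 10:55-11:45, 13:50-15:55, 16:40-17:10, 18:35-19:45.
Wendy ∩ Ugo: 11:35-11:50, 14:20-14:55, 15:45-16:40, 17:50-18:30.
Wendy ∩ Ugo ∩ Freya: 14:50-14:55, 15:45-16:40, 17:50-18:30.
Wendy ∩ Ugo ∩ Freya ∩ Vanya: 15:45-16:10.
Wendy ∩ Ugo ∩ Freya ∩ Vanya ∩ Ravi: ∅.
Wendy ∩ Ugo ∩ Freya ∩ Vanya ∩ Ravi ∩ Nikolai: ∅.
There is no time when everyone is free.
There is no common window, so the total is 0 minutes.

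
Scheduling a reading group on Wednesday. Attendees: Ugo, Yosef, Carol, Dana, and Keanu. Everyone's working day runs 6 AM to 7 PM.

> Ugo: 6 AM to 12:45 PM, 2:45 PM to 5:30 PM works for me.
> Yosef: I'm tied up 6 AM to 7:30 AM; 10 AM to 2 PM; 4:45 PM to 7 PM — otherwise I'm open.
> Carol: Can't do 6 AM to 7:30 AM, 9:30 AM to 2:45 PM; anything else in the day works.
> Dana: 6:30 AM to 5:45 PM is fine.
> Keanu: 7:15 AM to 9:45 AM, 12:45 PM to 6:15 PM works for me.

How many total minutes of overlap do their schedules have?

Ugo free: 06:00-12:45, 14:45-17:30.
Yosef free: 07:30-10:00, 14:00-16:45 (invert busy blocks within the working day).
Carol free: 07:30-09:30, 14:45-19:00 (invert busy blocks within the working day).
Dana free: 06:30-17:45.
Keanu free: 07:15-09:45, 12:45-18:15.
Ugo ∩ Yosef: 07:30-10:00, 14:45-16:45.
Ugo ∩ Yosef ∩ Carol: 07:30-09:30, 14:45-16:45.
Ugo ∩ Yosef ∩ Carol ∩ Dana: 07:30-09:30, 14:45-16:45.
Ugo ∩ Yosef ∩ Carol ∩ Dana ∩ Keanu: 07:30-09:30, 14:45-16:45.
Those are the intersection windows.
Summing the common windows: 120 + 120 = 240 minutes.

240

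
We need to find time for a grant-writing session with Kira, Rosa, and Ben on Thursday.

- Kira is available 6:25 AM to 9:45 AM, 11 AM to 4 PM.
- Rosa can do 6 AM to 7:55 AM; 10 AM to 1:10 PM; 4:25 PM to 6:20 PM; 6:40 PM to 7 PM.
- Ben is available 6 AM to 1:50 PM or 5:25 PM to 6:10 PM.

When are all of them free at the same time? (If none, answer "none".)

Kira ∩ Rosa: 06:25-07:55, 11:00-13:10.
Kira ∩ Rosa ∩ Ben: 06:25-07:55, 11:00-13:10.

06:25-07:55, 11:00-13:10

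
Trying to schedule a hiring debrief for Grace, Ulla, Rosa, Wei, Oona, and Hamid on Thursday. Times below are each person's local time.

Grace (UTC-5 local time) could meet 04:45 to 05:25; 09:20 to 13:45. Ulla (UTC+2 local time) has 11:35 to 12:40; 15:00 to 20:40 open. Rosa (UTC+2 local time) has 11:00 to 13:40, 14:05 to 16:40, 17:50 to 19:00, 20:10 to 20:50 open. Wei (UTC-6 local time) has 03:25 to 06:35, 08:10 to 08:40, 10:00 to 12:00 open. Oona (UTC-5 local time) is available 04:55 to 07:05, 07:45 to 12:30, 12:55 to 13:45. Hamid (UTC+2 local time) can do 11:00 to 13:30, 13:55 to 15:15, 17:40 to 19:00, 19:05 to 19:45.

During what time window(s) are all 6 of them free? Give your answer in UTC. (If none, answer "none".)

Grace in UTC: 09:45-10:25, 14:20-18:45 (add 5h to convert from UTC-5).
Ulla in UTC: 09:35-10:40, 13:00-18:40 (subtract 2h to convert from UTC+2).
Rosa in UTC: 09:00-11:40, 12:05-14:40, 15:50-17:00, 18:10-18:50 (subtract 2h to convert from UTC+2).
Wei in UTC: 09:25-12:35, 14:10-14:40, 16:00-18:00 (add 6h to convert from UTC-6).
Oona in UTC: 09:55-12:05, 12:45-17:30, 17:55-18:45 (add 5h to convert from UTC-5).
Hamid in UTC: 09:00-11:30, 11:55-13:15, 15:40-17:00, 17:05-17:45 (subtract 2h to convert from UTC+2).
Grace ∩ Ulla: 09:45-10:25, 14:20-18:40.
Grace ∩ Ulla ∩ Rosa: 09:45-10:25, 14:20-14:40, 15:50-17:00, 18:10-18:40.
Grace ∩ Ulla ∩ Rosa ∩ Wei: 09:45-10:25, 14:20-14:40, 16:00-17:00.
Grace ∩ Ulla ∩ Rosa ∩ Wei ∩ Oona: 09:55-10:25, 14:20-14:40, 16:00-17:00.
Grace ∩ Ulla ∩ Rosa ∩ Wei ∩ Oona ∩ Hamid: 09:55-10:25, 16:00-17:00.

09:55-10:25, 16:00-17:00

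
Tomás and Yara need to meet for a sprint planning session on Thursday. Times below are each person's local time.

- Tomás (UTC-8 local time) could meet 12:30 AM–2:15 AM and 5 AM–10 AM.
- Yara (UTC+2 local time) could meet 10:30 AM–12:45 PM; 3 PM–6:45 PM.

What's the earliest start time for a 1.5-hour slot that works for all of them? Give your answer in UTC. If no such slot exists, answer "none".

08:30

Tomás in UTC: 08:30-10:15, 13:00-18:00 (add 8h to convert from UTC-8).
Yara in UTC: 08:30-10:45, 13:00-16:45 (subtract 2h to convert from UTC+2).
Tomás ∩ Yara: 08:30-10:15, 13:00-16:45.
The first common window of at least 90 minutes is 08:30-10:15, so the earliest start is 08:30.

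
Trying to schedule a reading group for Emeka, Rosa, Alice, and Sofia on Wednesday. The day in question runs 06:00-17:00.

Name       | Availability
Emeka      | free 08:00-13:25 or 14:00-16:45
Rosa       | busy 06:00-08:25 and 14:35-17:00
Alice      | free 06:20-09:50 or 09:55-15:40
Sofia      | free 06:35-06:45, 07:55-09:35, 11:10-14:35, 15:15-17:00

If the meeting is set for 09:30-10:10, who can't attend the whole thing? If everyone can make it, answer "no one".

Alice, Sofia

Emeka free: 08:00-13:25, 14:00-16:45.
Rosa free: 08:25-14:35 (invert busy blocks within the working day).
Alice free: 06:20-09:50, 09:55-15:40.
Sofia free: 06:35-06:45, 07:55-09:35, 11:10-14:35, 15:15-17:00.
Emeka: free for 09:30-10:10. Rosa: free for 09:30-10:10. Alice: not fully free for 09:30-10:10. Sofia: not fully free for 09:30-10:10.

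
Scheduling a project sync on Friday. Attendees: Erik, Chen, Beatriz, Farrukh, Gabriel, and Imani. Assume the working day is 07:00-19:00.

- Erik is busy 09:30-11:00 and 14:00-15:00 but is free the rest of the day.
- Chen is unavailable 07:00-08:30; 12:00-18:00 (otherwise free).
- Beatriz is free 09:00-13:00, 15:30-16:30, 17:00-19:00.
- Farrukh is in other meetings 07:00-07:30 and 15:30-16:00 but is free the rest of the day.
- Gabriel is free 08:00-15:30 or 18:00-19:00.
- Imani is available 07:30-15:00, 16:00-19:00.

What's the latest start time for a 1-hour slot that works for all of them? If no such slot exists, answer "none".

18:00

Erik free: 07:00-09:30, 11:00-14:00, 15:00-19:00 (invert busy blocks within the working day).
Chen free: 08:30-12:00, 18:00-19:00 (invert busy blocks within the working day).
Beatriz free: 09:00-13:00, 15:30-16:30, 17:00-19:00.
Farrukh free: 07:30-15:30, 16:00-19:00 (invert busy blocks within the working day).
Gabriel free: 08:00-15:30, 18:00-19:00.
Imani free: 07:30-15:00, 16:00-19:00.
Erik ∩ Chen: 08:30-09:30, 11:00-12:00, 18:00-19:00.
Erik ∩ Chen ∩ Beatriz: 09:00-09:30, 11:00-12:00, 18:00-19:00.
Erik ∩ Chen ∩ Beatriz ∩ Farrukh: 09:00-09:30, 11:00-12:00, 18:00-19:00.
Erik ∩ Chen ∩ Beatriz ∩ Farrukh ∩ Gabriel: 09:00-09:30, 11:00-12:00, 18:00-19:00.
Erik ∩ Chen ∩ Beatriz ∩ Farrukh ∩ Gabriel ∩ Imani: 09:00-09:30, 11:00-12:00, 18:00-19:00.
The last common window of at least 60 minutes is 18:00-19:00; a 60-minute meeting can start as late as 18:00 and still end by 19:00.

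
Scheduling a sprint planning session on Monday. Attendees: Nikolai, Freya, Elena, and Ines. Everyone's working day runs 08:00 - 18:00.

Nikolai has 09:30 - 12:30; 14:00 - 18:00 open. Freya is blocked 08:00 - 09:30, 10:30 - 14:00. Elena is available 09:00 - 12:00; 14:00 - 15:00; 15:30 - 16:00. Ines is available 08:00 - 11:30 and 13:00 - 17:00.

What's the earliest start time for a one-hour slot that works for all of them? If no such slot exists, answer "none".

09:30

Nikolai free: 09:30-12:30, 14:00-18:00.
Freya free: 09:30-10:30, 14:00-18:00 (invert busy blocks within the working day).
Elena free: 09:00-12:00, 14:00-15:00, 15:30-16:00.
Ines free: 08:00-11:30, 13:00-17:00.
Nikolai ∩ Freya: 09:30-10:30, 14:00-18:00.
Nikolai ∩ Freya ∩ Elena: 09:30-10:30, 14:00-15:00, 15:30-16:00.
Nikolai ∩ Freya ∩ Elena ∩ Ines: 09:30-10:30, 14:00-15:00, 15:30-16:00.
Those are the intersection windows.
The first common window of at least 60 minutes is 09:30-10:30, so the earliest start is 09:30.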